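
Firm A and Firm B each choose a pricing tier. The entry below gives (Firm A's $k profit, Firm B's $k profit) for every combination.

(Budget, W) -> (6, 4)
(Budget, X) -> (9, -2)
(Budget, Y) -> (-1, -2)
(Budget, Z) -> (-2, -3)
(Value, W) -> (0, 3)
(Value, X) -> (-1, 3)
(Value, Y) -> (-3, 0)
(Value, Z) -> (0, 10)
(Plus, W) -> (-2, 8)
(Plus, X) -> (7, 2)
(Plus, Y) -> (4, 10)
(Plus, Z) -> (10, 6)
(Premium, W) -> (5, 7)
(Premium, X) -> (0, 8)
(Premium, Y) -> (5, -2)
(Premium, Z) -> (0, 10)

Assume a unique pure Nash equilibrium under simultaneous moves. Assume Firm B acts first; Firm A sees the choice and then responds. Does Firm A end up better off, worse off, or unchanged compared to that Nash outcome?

Backward induction with Firm B moving first.
- W → Firm A plays Budget (best of 6, 0, -2, 5); Firm B gets 4.
- X → Firm A plays Budget (best of 9, -1, 7, 0); Firm B gets -2.
- Y → Firm A plays Premium (best of -1, -3, 4, 5); Firm B gets -2.
- Z → Firm A plays Plus (best of -2, 0, 10, 0); Firm B gets 6.
Maximizing over 4, -2, -2, 6, Firm B chooses Z. Subgame-perfect outcome: (Plus, Z) with payoffs (10, 6).
For the simultaneous game, intersect best replies.
Firm A's best replies: W→Budget; X→Budget; Y→Premium; Z→Plus.
Firm B's best replies: Budget→W; Value→Z; Plus→Y; Premium→Z.
Only (Budget, W) has each player best-responding; Nash payoffs (6, 4).
Firm A earns 10 sequentially versus 6 at the Nash outcome: better off.

better off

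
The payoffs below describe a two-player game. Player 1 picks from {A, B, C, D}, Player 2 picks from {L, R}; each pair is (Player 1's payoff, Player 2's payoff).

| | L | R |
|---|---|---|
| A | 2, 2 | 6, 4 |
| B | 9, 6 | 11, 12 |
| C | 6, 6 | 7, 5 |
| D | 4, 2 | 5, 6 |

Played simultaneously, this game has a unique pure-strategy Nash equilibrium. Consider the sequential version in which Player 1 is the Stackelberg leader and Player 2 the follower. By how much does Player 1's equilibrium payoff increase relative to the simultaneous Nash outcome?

0

Work backward from Player 2's decision.
- A → Player 2 plays R (best of 2, 4); Player 1 gets 6.
- B → Player 2 plays R (best of 6, 12); Player 1 gets 11.
- C → Player 2 plays L (best of 6, 5); Player 1 gets 6.
- D → Player 2 plays R (best of 2, 6); Player 1 gets 5.
Among 6, 11, 6, 5, the best is 11 at B. Subgame-perfect outcome: (B, R) with payoffs (11, 12).
Now find the simultaneous Nash equilibrium.
Player 1's best replies: L→B; R→B.
Player 2's best replies: A→R; B→R; C→L; D→R.
The unique mutual best reply is (B, R), giving (11, 12).
Player 1's commitment gain: 11 − 11 = 0.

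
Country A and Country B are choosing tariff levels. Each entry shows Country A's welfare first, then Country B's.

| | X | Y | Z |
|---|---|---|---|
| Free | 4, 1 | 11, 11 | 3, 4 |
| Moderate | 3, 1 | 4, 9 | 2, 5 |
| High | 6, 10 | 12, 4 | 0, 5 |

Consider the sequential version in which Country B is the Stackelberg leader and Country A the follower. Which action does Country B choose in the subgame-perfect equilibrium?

Country A best-responds to each possible Country B move:
- X → Country A plays High (best of 4, 3, 6); Country B gets 10.
- Y → Country A plays High (best of 11, 4, 12); Country B gets 4.
- Z → Country A plays Free (best of 3, 2, 0); Country B gets 4.
Country B's induced payoffs are 10, 4, 4, so Country B commits to X. Subgame-perfect outcome: (High, X) with payoffs (6, 10).

X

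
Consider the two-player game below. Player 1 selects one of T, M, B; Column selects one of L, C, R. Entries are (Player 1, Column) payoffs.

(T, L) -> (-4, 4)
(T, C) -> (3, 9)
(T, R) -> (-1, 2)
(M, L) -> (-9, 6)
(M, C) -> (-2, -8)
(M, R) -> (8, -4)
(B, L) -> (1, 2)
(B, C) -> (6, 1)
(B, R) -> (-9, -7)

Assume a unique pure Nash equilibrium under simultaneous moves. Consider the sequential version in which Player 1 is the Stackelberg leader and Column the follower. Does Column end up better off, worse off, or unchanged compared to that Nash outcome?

Backward induction with Player 1 moving first.
- T: BR = C, leader payoff 3.
- M: BR = L, leader payoff -9.
- B: BR = L, leader payoff 1.
Maximizing over 3, -9, 1, Player 1 chooses T. Subgame-perfect outcome: (T, C) with payoffs (3, 9).
Now find the simultaneous Nash equilibrium.
Player 1's best replies: L→B; C→B; R→M.
Column's best replies: T→C; M→L; B→L.
The unique mutual best reply is (B, L), giving (1, 2).
Column earns 9 sequentially versus 2 at the Nash outcome: better off.

better off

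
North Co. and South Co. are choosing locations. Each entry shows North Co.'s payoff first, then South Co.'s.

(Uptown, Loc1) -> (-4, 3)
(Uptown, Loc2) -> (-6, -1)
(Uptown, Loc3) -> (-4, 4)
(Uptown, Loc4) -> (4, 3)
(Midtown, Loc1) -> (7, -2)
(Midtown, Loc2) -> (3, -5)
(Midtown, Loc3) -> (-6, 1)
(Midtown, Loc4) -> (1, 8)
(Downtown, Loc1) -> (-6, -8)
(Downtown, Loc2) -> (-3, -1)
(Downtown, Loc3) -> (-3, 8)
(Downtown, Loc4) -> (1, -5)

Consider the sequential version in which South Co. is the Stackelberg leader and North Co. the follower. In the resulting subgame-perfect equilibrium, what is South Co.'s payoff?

Backward induction with South Co. moving first.
- Loc1: BR = Midtown, leader payoff -2.
- Loc2: BR = Midtown, leader payoff -5.
- Loc3: BR = Downtown, leader payoff 8.
- Loc4: BR = Uptown, leader payoff 3.
South Co.'s induced payoffs are -2, -5, 8, 3, so South Co. commits to Loc3. Subgame-perfect outcome: (Downtown, Loc3) with payoffs (-3, 8).

8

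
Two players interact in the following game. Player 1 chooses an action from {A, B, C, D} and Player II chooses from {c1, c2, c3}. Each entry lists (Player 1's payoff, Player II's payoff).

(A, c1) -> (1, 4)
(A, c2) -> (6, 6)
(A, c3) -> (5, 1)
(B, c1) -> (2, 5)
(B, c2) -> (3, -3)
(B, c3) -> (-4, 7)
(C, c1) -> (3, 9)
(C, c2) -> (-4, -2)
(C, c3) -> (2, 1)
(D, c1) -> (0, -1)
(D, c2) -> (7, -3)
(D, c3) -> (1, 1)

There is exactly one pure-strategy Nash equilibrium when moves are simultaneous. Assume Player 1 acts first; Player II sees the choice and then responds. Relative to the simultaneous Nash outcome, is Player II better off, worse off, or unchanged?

Backward induction with Player 1 moving first.
- A: BR = c2, leader payoff 6.
- B: BR = c3, leader payoff -4.
- C: BR = c1, leader payoff 3.
- D: BR = c3, leader payoff 1.
Among 6, -4, 3, 1, the best is 6 at A. Subgame-perfect outcome: (A, c2) with payoffs (6, 6).
For the simultaneous game, intersect best replies.
Player 1's best replies: c1→C; c2→D; c3→A.
Player II's best replies: A→c2; B→c3; C→c1; D→c3.
Only (C, c1) has each player best-responding; Nash payoffs (3, 9).
Player II earns 6 sequentially versus 9 at the Nash outcome: worse off.

worse off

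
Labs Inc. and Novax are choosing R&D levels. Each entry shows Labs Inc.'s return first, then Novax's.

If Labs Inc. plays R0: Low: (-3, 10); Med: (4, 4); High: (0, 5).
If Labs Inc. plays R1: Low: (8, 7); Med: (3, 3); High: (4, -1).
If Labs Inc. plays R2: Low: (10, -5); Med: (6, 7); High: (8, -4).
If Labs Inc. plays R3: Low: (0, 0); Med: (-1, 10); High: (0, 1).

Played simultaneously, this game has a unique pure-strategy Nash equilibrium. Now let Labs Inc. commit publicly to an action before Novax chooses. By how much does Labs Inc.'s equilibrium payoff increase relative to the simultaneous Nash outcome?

2

Work backward from Novax's decision.
- R0: BR = Low, leader payoff -3.
- R1: BR = Low, leader payoff 8.
- R2: BR = Med, leader payoff 6.
- R3: BR = Med, leader payoff -1.
Labs Inc.'s induced payoffs are -3, 8, 6, -1, so Labs Inc. commits to R1. Subgame-perfect outcome: (R1, Low) with payoffs (8, 7).
Under simultaneous play:
Labs Inc.'s best replies: Low→R2; Med→R2; High→R2.
Novax's best replies: R0→Low; R1→Low; R2→Med; R3→Med.
The unique mutual best reply is (R2, Med), giving (6, 7).
Labs Inc.'s commitment gain: 8 − 6 = 2.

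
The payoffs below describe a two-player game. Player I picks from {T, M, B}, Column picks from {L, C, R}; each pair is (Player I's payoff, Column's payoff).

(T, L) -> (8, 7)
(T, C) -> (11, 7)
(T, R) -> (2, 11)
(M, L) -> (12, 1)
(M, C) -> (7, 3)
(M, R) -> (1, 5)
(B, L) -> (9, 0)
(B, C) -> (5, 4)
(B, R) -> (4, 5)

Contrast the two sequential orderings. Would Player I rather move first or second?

If Player I leads: Column's best replies are T→R, M→R, B→R; Player I's induced payoffs 2, 1, 4; outcome (B, R), payoffs (4, 5).
If Column leads: Player I's best replies are L→M, C→T, R→B; Column's induced payoffs 1, 7, 5; outcome (T, C), payoffs (11, 7).
Player I gets 4 moving first and 11 moving second, so Player I prefers to move second.

second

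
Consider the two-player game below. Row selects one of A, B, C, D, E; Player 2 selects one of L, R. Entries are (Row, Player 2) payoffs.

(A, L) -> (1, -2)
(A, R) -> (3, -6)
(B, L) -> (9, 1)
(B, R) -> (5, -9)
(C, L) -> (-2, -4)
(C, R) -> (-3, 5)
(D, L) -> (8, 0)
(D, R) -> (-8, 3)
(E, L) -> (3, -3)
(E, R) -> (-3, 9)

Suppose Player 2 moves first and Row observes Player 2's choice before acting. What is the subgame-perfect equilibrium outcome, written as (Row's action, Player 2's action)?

Backward induction with Player 2 moving first.
- L → Row plays B (best of 1, 9, -2, 8, 3); Player 2 gets 1.
- R → Row plays B (best of 3, 5, -3, -8, -3); Player 2 gets -9.
Among 1, -9, the best is 1 at L. Subgame-perfect outcome: (B, L) with payoffs (9, 1).

(B, L)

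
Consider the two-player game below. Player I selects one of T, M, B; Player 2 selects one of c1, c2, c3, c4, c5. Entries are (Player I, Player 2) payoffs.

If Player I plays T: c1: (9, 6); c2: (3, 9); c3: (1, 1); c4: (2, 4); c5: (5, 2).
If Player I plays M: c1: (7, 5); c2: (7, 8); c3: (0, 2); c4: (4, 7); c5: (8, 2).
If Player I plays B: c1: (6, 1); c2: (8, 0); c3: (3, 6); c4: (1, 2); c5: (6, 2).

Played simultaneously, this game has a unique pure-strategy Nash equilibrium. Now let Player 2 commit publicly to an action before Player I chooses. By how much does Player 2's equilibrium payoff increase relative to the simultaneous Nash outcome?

Work backward from Player I's decision.
- c1: BR = T, leader payoff 6.
- c2: BR = B, leader payoff 0.
- c3: BR = B, leader payoff 6.
- c4: BR = M, leader payoff 7.
- c5: BR = M, leader payoff 2.
Player 2's induced payoffs are 6, 0, 6, 7, 2, so Player 2 commits to c4. Subgame-perfect outcome: (M, c4) with payoffs (4, 7).
Under simultaneous play:
Player I's best replies: c1→T; c2→B; c3→B; c4→M; c5→M.
Player 2's best replies: T→c2; M→c2; B→c3.
The unique mutual best reply is (B, c3), giving (3, 6).
Player 2's commitment gain: 7 − 6 = 1.

1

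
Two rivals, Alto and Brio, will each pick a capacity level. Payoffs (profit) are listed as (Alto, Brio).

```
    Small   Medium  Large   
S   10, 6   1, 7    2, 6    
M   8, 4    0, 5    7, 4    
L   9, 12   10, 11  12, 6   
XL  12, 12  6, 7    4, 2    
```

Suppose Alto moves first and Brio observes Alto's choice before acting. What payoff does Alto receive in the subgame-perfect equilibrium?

Work backward from Brio's decision.
- S → Brio plays Medium (best of 6, 7, 6); Alto gets 1.
- M → Brio plays Medium (best of 4, 5, 4); Alto gets 0.
- L → Brio plays Small (best of 12, 11, 6); Alto gets 9.
- XL → Brio plays Small (best of 12, 7, 2); Alto gets 12.
Among 1, 0, 9, 12, the best is 12 at XL. Subgame-perfect outcome: (XL, Small) with payoffs (12, 12).

12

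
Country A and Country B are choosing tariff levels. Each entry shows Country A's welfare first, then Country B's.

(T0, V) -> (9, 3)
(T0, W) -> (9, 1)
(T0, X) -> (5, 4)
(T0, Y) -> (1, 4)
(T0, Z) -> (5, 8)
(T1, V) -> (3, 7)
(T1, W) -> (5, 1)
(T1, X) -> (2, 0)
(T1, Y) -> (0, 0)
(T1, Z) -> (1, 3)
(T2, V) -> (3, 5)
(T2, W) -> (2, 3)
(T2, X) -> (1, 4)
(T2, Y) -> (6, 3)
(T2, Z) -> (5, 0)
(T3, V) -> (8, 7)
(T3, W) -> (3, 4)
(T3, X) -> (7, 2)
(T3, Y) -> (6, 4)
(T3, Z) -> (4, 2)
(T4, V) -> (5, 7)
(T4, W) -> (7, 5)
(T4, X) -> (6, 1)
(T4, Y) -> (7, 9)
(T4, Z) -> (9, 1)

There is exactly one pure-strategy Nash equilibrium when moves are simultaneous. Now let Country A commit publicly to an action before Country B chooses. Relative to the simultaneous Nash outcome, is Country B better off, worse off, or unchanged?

Solve by backward induction (Country A leads).
- T0: BR = Z, leader payoff 5.
- T1: BR = V, leader payoff 3.
- T2: BR = V, leader payoff 3.
- T3: BR = V, leader payoff 8.
- T4: BR = Y, leader payoff 7.
Among 5, 3, 3, 8, 7, the best is 8 at T3. Subgame-perfect outcome: (T3, V) with payoffs (8, 7).
For the simultaneous game, intersect best replies.
Country A's best replies: V→T0; W→T0; X→T3; Y→T4; Z→T4.
Country B's best replies: T0→Z; T1→V; T2→V; T3→V; T4→Y.
Only (T4, Y) has each player best-responding; Nash payoffs (7, 9).
Country B earns 7 sequentially versus 9 at the Nash outcome: worse off.

worse off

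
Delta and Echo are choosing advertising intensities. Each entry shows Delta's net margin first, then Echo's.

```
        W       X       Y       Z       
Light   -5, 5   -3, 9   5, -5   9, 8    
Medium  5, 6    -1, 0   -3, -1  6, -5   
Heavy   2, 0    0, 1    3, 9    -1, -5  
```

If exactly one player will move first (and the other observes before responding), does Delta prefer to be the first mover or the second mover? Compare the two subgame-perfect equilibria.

If Delta leads: Echo's best replies are Light→X, Medium→W, Heavy→Y; Delta's induced payoffs -3, 5, 3; outcome (Medium, W), payoffs (5, 6).
If Echo leads: Delta's best replies are W→Medium, X→Heavy, Y→Light, Z→Light; Echo's induced payoffs 6, 1, -5, 8; outcome (Light, Z), payoffs (9, 8).
Delta gets 5 moving first and 9 moving second, so Delta prefers to move second.

second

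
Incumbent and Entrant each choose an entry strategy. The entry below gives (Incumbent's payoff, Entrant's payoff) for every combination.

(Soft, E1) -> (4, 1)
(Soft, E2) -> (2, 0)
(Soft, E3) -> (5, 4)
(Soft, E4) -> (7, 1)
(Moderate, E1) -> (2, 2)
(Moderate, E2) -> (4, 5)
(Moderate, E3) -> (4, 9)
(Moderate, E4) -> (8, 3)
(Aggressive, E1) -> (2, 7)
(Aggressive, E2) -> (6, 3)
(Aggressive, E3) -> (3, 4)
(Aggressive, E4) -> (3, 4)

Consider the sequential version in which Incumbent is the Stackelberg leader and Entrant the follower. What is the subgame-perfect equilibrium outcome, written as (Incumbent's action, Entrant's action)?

(Soft, E3)

Solve by backward induction (Incumbent leads).
- Soft → Entrant plays E3 (best of 1, 0, 4, 1); Incumbent gets 5.
- Moderate → Entrant plays E3 (best of 2, 5, 9, 3); Incumbent gets 4.
- Aggressive → Entrant plays E1 (best of 7, 3, 4, 4); Incumbent gets 2.
Incumbent's induced payoffs are 5, 4, 2, so Incumbent commits to Soft. Subgame-perfect outcome: (Soft, E3) with payoffs (5, 4).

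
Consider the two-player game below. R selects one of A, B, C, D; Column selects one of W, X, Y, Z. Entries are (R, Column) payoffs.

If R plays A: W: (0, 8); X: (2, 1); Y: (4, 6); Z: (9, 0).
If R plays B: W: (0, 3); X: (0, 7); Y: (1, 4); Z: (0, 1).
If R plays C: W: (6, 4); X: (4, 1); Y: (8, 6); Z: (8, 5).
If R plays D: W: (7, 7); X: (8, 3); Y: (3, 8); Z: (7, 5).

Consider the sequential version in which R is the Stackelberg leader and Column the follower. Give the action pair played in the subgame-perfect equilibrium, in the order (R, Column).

(C, Y)

Column best-responds to each possible R move:
- A: BR = W, leader payoff 0.
- B: BR = X, leader payoff 0.
- C: BR = Y, leader payoff 8.
- D: BR = Y, leader payoff 3.
Among 0, 0, 8, 3, the best is 8 at C. Subgame-perfect outcome: (C, Y) with payoffs (8, 6).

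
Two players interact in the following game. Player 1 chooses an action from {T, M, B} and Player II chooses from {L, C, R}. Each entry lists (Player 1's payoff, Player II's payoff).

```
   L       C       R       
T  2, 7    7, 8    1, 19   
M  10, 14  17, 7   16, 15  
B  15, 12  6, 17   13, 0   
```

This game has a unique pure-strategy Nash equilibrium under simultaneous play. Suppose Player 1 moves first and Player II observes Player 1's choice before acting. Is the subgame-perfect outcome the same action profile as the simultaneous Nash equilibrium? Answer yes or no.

Solve by backward induction (Player 1 leads).
- T → Player II plays R (best of 7, 8, 19); Player 1 gets 1.
- M → Player II plays R (best of 14, 7, 15); Player 1 gets 16.
- B → Player II plays C (best of 12, 17, 0); Player 1 gets 6.
Maximizing over 1, 16, 6, Player 1 chooses M. Subgame-perfect outcome: (M, R) with payoffs (16, 15).
For the simultaneous game, intersect best replies.
Player 1's best replies: L→B; C→M; R→M.
Player II's best replies: T→R; M→R; B→C.
Only (M, R) has each player best-responding; Nash payoffs (16, 15).
Sequential outcome (M, R) coincides with the Nash profile (M, R).

yes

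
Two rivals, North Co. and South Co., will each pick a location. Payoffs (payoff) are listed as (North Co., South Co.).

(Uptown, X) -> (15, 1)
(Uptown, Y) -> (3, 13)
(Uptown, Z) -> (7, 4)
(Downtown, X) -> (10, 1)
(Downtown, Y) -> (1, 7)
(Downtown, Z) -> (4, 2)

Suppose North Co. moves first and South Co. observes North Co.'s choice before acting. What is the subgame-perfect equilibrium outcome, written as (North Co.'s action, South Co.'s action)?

South Co. best-responds to each possible North Co. move:
- Uptown: BR = Y, leader payoff 3.
- Downtown: BR = Y, leader payoff 1.
Maximizing over 3, 1, North Co. chooses Uptown. Subgame-perfect outcome: (Uptown, Y) with payoffs (3, 13).

(Uptown, Y)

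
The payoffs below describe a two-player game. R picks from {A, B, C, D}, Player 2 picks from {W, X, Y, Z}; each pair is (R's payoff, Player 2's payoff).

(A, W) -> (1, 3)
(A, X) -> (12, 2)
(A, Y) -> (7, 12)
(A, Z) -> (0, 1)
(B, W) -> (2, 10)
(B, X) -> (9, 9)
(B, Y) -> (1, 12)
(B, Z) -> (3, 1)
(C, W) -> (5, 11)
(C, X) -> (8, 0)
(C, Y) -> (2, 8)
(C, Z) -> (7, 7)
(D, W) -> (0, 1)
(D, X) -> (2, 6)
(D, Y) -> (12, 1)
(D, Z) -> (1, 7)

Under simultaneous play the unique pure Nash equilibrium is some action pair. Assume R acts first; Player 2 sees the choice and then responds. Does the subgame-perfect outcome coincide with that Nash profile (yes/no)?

no

Player 2 best-responds to each possible R move:
- A: Player 2 compares 3, 2, 12, 1 and picks Y; R would get 7.
- B: Player 2 compares 10, 9, 12, 1 and picks Y; R would get 1.
- C: Player 2 compares 11, 0, 8, 7 and picks W; R would get 5.
- D: Player 2 compares 1, 6, 1, 7 and picks Z; R would get 1.
R's induced payoffs are 7, 1, 5, 1, so R commits to A. Subgame-perfect outcome: (A, Y) with payoffs (7, 12).
Under simultaneous play:
R's best replies: W→C; X→A; Y→D; Z→C.
Player 2's best replies: A→Y; B→Y; C→W; D→Z.
The unique mutual best reply is (C, W), giving (5, 11).
Sequential outcome (A, Y) differs from the Nash profile (C, W).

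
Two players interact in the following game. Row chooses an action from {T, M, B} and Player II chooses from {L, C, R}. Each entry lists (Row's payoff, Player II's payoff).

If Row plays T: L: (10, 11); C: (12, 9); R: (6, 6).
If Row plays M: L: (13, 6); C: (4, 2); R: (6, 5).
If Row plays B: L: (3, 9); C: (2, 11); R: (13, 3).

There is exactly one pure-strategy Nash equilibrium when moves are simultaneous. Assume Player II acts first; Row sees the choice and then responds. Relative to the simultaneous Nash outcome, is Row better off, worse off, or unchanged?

worse off

Solve by backward induction (Player II leads).
- L: Row compares 10, 13, 3 and picks M; Player II would get 6.
- C: Row compares 12, 4, 2 and picks T; Player II would get 9.
- R: Row compares 6, 6, 13 and picks B; Player II would get 3.
Maximizing over 6, 9, 3, Player II chooses C. Subgame-perfect outcome: (T, C) with payoffs (12, 9).
For the simultaneous game, intersect best replies.
Row's best replies: L→M; C→T; R→B.
Player II's best replies: T→L; M→L; B→C.
The unique mutual best reply is (M, L), giving (13, 6).
Row earns 12 sequentially versus 13 at the Nash outcome: worse off.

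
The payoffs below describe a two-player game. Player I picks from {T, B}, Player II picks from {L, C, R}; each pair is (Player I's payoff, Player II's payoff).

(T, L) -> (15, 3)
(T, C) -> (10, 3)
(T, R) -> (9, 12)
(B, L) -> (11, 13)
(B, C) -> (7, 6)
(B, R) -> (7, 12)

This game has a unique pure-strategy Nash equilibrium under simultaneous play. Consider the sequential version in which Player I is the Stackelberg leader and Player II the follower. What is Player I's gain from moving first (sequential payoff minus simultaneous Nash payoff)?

Solve by backward induction (Player I leads).
- T → Player II plays R (best of 3, 3, 12); Player I gets 9.
- B → Player II plays L (best of 13, 6, 12); Player I gets 11.
Among 9, 11, the best is 11 at B. Subgame-perfect outcome: (B, L) with payoffs (11, 13).
Under simultaneous play:
Player I's best replies: L→T; C→T; R→T.
Player II's best replies: T→R; B→L.
Only (T, R) has each player best-responding; Nash payoffs (9, 12).
Player I's commitment gain: 11 − 9 = 2.

2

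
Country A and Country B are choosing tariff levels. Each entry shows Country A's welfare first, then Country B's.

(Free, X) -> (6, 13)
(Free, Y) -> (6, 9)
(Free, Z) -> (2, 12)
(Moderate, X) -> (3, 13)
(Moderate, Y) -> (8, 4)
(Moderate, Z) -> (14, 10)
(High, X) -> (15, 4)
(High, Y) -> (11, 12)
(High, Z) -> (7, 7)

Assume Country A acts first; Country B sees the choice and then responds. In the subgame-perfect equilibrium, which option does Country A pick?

High

Solve by backward induction (Country A leads).
- Free → Country B plays X (best of 13, 9, 12); Country A gets 6.
- Moderate → Country B plays X (best of 13, 4, 10); Country A gets 3.
- High → Country B plays Y (best of 4, 12, 7); Country A gets 11.
Among 6, 3, 11, the best is 11 at High. Subgame-perfect outcome: (High, Y) with payoffs (11, 12).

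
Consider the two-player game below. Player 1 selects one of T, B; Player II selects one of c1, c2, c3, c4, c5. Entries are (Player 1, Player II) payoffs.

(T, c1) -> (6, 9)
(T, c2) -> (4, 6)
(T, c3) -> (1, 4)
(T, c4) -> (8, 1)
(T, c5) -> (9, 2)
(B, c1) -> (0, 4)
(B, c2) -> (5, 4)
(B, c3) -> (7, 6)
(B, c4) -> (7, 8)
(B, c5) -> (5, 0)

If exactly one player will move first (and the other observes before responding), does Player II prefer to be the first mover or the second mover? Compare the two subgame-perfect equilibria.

first

If Player 1 leads: Player II's best replies are T→c1, B→c4; Player 1's induced payoffs 6, 7; outcome (B, c4), payoffs (7, 8).
If Player II leads: Player 1's best replies are c1→T, c2→B, c3→B, c4→T, c5→T; Player II's induced payoffs 9, 4, 6, 1, 2; outcome (T, c1), payoffs (6, 9).
Player II gets 9 moving first and 8 moving second, so Player II prefers to move first.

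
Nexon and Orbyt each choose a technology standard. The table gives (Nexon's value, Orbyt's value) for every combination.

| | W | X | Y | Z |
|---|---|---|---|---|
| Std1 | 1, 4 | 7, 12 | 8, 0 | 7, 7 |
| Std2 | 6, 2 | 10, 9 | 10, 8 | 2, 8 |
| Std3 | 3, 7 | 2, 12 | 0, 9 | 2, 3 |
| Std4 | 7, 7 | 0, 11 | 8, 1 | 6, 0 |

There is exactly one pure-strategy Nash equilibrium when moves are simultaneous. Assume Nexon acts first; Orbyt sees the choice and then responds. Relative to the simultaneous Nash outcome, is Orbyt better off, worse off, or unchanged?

unchanged

Work backward from Orbyt's decision.
- Std1: Orbyt compares 4, 12, 0, 7 and picks X; Nexon would get 7.
- Std2: Orbyt compares 2, 9, 8, 8 and picks X; Nexon would get 10.
- Std3: Orbyt compares 7, 12, 9, 3 and picks X; Nexon would get 2.
- Std4: Orbyt compares 7, 11, 1, 0 and picks X; Nexon would get 0.
Nexon's induced payoffs are 7, 10, 2, 0, so Nexon commits to Std2. Subgame-perfect outcome: (Std2, X) with payoffs (10, 9).
Now find the simultaneous Nash equilibrium.
Nexon's best replies: W→Std4; X→Std2; Y→Std2; Z→Std1.
Orbyt's best replies: Std1→X; Std2→X; Std3→X; Std4→X.
The unique mutual best reply is (Std2, X), giving (10, 9).
Orbyt earns 9 sequentially versus 9 at the Nash outcome: unchanged.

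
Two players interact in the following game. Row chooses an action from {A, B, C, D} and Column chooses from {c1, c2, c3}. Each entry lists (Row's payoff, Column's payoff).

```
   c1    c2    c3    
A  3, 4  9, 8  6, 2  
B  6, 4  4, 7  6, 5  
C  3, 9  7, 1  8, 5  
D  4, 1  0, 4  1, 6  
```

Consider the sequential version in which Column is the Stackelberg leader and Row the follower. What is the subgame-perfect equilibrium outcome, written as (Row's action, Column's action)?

(A, c2)

Solve by backward induction (Column leads).
- c1: Row compares 3, 6, 3, 4 and picks B; Column would get 4.
- c2: Row compares 9, 4, 7, 0 and picks A; Column would get 8.
- c3: Row compares 6, 6, 8, 1 and picks C; Column would get 5.
Column's induced payoffs are 4, 8, 5, so Column commits to c2. Subgame-perfect outcome: (A, c2) with payoffs (9, 8).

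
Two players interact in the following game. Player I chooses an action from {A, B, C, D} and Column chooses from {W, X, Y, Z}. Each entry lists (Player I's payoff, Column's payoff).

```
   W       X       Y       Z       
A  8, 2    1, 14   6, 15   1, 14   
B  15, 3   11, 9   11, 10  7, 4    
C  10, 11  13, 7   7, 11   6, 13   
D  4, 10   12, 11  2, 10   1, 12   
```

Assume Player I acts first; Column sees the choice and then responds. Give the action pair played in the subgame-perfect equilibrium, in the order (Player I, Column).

(B, Y)

Backward induction with Player I moving first.
- A → Column plays Y (best of 2, 14, 15, 14); Player I gets 6.
- B → Column plays Y (best of 3, 9, 10, 4); Player I gets 11.
- C → Column plays Z (best of 11, 7, 11, 13); Player I gets 6.
- D → Column plays Z (best of 10, 11, 10, 12); Player I gets 1.
Player I's induced payoffs are 6, 11, 6, 1, so Player I commits to B. Subgame-perfect outcome: (B, Y) with payoffs (11, 10).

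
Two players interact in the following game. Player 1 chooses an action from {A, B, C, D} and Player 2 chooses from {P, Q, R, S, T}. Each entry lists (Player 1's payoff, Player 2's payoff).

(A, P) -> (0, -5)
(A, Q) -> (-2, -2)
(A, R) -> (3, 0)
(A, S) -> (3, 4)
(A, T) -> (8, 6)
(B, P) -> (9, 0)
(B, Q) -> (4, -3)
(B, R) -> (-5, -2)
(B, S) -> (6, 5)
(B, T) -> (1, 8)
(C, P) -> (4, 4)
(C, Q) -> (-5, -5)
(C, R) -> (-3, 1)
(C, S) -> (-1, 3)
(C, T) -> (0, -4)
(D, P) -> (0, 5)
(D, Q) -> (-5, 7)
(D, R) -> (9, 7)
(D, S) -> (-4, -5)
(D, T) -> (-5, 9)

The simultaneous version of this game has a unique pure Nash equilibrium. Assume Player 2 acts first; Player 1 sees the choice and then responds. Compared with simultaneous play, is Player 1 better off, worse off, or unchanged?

better off

Solve by backward induction (Player 2 leads).
- P: Player 1 compares 0, 9, 4, 0 and picks B; Player 2 would get 0.
- Q: Player 1 compares -2, 4, -5, -5 and picks B; Player 2 would get -3.
- R: Player 1 compares 3, -5, -3, 9 and picks D; Player 2 would get 7.
- S: Player 1 compares 3, 6, -1, -4 and picks B; Player 2 would get 5.
- T: Player 1 compares 8, 1, 0, -5 and picks A; Player 2 would get 6.
Player 2's induced payoffs are 0, -3, 7, 5, 6, so Player 2 commits to R. Subgame-perfect outcome: (D, R) with payoffs (9, 7).
Now find the simultaneous Nash equilibrium.
Player 1's best replies: P→B; Q→B; R→D; S→B; T→A.
Player 2's best replies: A→T; B→T; C→P; D→T.
Only (A, T) has each player best-responding; Nash payoffs (8, 6).
Player 1 earns 9 sequentially versus 8 at the Nash outcome: better off.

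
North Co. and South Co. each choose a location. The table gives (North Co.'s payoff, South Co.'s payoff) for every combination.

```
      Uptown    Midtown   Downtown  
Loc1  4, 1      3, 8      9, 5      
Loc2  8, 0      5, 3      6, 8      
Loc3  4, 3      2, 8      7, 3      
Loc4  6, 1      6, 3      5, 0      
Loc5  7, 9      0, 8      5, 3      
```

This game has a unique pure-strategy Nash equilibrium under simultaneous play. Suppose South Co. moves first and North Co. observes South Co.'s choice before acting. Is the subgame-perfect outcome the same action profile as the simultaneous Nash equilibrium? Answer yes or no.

Solve by backward induction (South Co. leads).
- Uptown: North Co. compares 4, 8, 4, 6, 7 and picks Loc2; South Co. would get 0.
- Midtown: North Co. compares 3, 5, 2, 6, 0 and picks Loc4; South Co. would get 3.
- Downtown: North Co. compares 9, 6, 7, 5, 5 and picks Loc1; South Co. would get 5.
Maximizing over 0, 3, 5, South Co. chooses Downtown. Subgame-perfect outcome: (Loc1, Downtown) with payoffs (9, 5).
Under simultaneous play:
North Co.'s best replies: Uptown→Loc2; Midtown→Loc4; Downtown→Loc1.
South Co.'s best replies: Loc1→Midtown; Loc2→Downtown; Loc3→Midtown; Loc4→Midtown; Loc5→Uptown.
The unique mutual best reply is (Loc4, Midtown), giving (6, 3).
Sequential outcome (Loc1, Downtown) differs from the Nash profile (Loc4, Midtown).

no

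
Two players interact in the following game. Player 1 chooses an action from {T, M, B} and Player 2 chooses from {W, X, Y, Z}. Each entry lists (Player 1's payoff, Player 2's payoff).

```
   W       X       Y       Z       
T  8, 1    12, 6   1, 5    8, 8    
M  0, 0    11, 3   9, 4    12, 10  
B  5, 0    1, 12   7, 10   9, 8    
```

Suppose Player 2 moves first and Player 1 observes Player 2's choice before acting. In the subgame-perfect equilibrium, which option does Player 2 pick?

Backward induction with Player 2 moving first.
- W: BR = T, leader payoff 1.
- X: BR = T, leader payoff 6.
- Y: BR = M, leader payoff 4.
- Z: BR = M, leader payoff 10.
Maximizing over 1, 6, 4, 10, Player 2 chooses Z. Subgame-perfect outcome: (M, Z) with payoffs (12, 10).

Z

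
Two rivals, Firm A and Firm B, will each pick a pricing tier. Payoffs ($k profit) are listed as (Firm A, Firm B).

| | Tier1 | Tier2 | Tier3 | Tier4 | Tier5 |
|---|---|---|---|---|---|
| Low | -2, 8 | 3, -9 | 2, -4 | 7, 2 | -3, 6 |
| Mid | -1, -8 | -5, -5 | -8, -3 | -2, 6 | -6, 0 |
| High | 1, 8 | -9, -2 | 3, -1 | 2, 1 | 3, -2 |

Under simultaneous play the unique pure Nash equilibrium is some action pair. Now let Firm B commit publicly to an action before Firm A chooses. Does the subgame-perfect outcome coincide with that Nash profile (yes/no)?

Solve by backward induction (Firm B leads).
- Tier1 → Firm A plays High (best of -2, -1, 1); Firm B gets 8.
- Tier2 → Firm A plays Low (best of 3, -5, -9); Firm B gets -9.
- Tier3 → Firm A plays High (best of 2, -8, 3); Firm B gets -1.
- Tier4 → Firm A plays Low (best of 7, -2, 2); Firm B gets 2.
- Tier5 → Firm A plays High (best of -3, -6, 3); Firm B gets -2.
Maximizing over 8, -9, -1, 2, -2, Firm B chooses Tier1. Subgame-perfect outcome: (High, Tier1) with payoffs (1, 8).
For the simultaneous game, intersect best replies.
Firm A's best replies: Tier1→High; Tier2→Low; Tier3→High; Tier4→Low; Tier5→High.
Firm B's best replies: Low→Tier1; Mid→Tier4; High→Tier1.
The unique mutual best reply is (High, Tier1), giving (1, 8).
Sequential outcome (High, Tier1) coincides with the Nash profile (High, Tier1).

yes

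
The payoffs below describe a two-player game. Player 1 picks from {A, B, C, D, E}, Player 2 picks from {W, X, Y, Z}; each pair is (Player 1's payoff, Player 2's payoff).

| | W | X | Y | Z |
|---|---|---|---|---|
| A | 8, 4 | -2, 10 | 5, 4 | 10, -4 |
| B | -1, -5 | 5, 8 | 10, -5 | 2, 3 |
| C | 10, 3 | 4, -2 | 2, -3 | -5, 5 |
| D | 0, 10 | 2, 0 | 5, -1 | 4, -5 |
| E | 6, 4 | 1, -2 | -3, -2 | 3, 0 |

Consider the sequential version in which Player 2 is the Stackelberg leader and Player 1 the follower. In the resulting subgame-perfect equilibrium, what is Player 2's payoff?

8

Solve by backward induction (Player 2 leads).
- W: BR = C, leader payoff 3.
- X: BR = B, leader payoff 8.
- Y: BR = B, leader payoff -5.
- Z: BR = A, leader payoff -4.
Player 2's induced payoffs are 3, 8, -5, -4, so Player 2 commits to X. Subgame-perfect outcome: (B, X) with payoffs (5, 8).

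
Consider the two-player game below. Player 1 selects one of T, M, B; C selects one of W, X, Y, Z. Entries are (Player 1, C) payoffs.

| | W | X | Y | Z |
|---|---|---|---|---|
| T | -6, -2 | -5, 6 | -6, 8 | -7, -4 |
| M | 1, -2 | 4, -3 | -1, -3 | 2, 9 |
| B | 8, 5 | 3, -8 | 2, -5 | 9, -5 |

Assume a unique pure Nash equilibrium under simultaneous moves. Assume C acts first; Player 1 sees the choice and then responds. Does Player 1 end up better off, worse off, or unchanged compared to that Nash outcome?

unchanged

Work backward from Player 1's decision.
- W → Player 1 plays B (best of -6, 1, 8); C gets 5.
- X → Player 1 plays M (best of -5, 4, 3); C gets -3.
- Y → Player 1 plays B (best of -6, -1, 2); C gets -5.
- Z → Player 1 plays B (best of -7, 2, 9); C gets -5.
C's induced payoffs are 5, -3, -5, -5, so C commits to W. Subgame-perfect outcome: (B, W) with payoffs (8, 5).
For the simultaneous game, intersect best replies.
Player 1's best replies: W→B; X→M; Y→B; Z→B.
C's best replies: T→Y; M→Z; B→W.
Only (B, W) has each player best-responding; Nash payoffs (8, 5).
Player 1 earns 8 sequentially versus 8 at the Nash outcome: unchanged.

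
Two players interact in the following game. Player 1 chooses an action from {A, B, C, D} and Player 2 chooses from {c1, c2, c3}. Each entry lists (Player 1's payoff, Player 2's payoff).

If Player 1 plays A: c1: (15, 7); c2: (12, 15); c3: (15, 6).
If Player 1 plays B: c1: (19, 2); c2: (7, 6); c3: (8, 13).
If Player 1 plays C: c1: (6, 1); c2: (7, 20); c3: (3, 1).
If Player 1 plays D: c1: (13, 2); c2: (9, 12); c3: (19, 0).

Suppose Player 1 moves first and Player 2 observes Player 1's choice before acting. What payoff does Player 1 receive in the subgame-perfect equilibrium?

Work backward from Player 2's decision.
- A: Player 2 compares 7, 15, 6 and picks c2; Player 1 would get 12.
- B: Player 2 compares 2, 6, 13 and picks c3; Player 1 would get 8.
- C: Player 2 compares 1, 20, 1 and picks c2; Player 1 would get 7.
- D: Player 2 compares 2, 12, 0 and picks c2; Player 1 would get 9.
Maximizing over 12, 8, 7, 9, Player 1 chooses A. Subgame-perfect outcome: (A, c2) with payoffs (12, 15).

12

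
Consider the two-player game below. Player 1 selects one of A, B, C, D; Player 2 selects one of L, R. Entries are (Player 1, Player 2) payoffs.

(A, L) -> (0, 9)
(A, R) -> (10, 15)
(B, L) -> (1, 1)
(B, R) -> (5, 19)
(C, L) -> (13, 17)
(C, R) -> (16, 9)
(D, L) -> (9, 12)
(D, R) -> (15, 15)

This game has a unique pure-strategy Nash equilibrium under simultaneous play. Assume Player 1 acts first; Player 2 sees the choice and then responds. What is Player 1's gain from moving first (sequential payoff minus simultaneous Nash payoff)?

Player 2 best-responds to each possible Player 1 move:
- A → Player 2 plays R (best of 9, 15); Player 1 gets 10.
- B → Player 2 plays R (best of 1, 19); Player 1 gets 5.
- C → Player 2 plays L (best of 17, 9); Player 1 gets 13.
- D → Player 2 plays R (best of 12, 15); Player 1 gets 15.
Player 1's induced payoffs are 10, 5, 13, 15, so Player 1 commits to D. Subgame-perfect outcome: (D, R) with payoffs (15, 15).
Now find the simultaneous Nash equilibrium.
Player 1's best replies: L→C; R→C.
Player 2's best replies: A→R; B→R; C→L; D→R.
Only (C, L) has each player best-responding; Nash payoffs (13, 17).
Player 1's commitment gain: 15 − 13 = 2.

2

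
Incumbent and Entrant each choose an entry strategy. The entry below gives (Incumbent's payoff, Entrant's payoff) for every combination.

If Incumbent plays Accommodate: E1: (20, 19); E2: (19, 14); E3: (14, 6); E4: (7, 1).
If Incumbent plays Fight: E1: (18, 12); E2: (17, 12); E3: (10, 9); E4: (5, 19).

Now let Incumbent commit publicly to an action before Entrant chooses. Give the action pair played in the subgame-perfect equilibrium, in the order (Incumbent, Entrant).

Backward induction with Incumbent moving first.
- Accommodate: BR = E1, leader payoff 20.
- Fight: BR = E4, leader payoff 5.
Incumbent's induced payoffs are 20, 5, so Incumbent commits to Accommodate. Subgame-perfect outcome: (Accommodate, E1) with payoffs (20, 19).

(Accommodate, E1)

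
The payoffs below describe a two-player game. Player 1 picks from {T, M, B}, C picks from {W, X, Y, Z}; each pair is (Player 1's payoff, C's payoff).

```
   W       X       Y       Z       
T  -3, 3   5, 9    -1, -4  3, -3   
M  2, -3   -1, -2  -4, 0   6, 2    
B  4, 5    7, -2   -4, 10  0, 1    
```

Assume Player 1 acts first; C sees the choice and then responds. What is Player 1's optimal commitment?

Backward induction with Player 1 moving first.
- T: BR = X, leader payoff 5.
- M: BR = Z, leader payoff 6.
- B: BR = Y, leader payoff -4.
Among 5, 6, -4, the best is 6 at M. Subgame-perfect outcome: (M, Z) with payoffs (6, 2).

M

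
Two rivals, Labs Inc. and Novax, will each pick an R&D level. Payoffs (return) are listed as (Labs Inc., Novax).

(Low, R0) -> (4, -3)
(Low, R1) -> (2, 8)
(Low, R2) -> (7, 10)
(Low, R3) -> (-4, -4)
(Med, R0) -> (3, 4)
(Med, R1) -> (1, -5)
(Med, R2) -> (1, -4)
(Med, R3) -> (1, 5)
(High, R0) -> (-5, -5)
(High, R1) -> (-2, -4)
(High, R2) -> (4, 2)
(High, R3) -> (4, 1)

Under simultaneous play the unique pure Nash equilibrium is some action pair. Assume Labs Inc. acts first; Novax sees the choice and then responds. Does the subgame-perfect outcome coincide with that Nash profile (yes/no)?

yes

Novax best-responds to each possible Labs Inc. move:
- Low: BR = R2, leader payoff 7.
- Med: BR = R3, leader payoff 1.
- High: BR = R2, leader payoff 4.
Labs Inc.'s induced payoffs are 7, 1, 4, so Labs Inc. commits to Low. Subgame-perfect outcome: (Low, R2) with payoffs (7, 10).
For the simultaneous game, intersect best replies.
Labs Inc.'s best replies: R0→Low; R1→Low; R2→Low; R3→High.
Novax's best replies: Low→R2; Med→R3; High→R2.
The unique mutual best reply is (Low, R2), giving (7, 10).
Sequential outcome (Low, R2) coincides with the Nash profile (Low, R2).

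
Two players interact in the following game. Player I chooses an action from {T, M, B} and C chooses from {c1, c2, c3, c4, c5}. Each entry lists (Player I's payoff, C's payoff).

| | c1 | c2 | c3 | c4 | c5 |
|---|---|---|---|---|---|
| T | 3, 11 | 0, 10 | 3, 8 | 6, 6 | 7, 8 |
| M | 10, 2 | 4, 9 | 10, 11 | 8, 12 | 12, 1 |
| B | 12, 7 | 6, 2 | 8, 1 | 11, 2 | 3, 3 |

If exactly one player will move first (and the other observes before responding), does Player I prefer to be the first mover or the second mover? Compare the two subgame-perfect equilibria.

first

If Player I leads: C's best replies are T→c1, M→c4, B→c1; Player I's induced payoffs 3, 8, 12; outcome (B, c1), payoffs (12, 7).
If C leads: Player I's best replies are c1→B, c2→B, c3→M, c4→B, c5→M; C's induced payoffs 7, 2, 11, 2, 1; outcome (M, c3), payoffs (10, 11).
Player I gets 12 moving first and 10 moving second, so Player I prefers to move first.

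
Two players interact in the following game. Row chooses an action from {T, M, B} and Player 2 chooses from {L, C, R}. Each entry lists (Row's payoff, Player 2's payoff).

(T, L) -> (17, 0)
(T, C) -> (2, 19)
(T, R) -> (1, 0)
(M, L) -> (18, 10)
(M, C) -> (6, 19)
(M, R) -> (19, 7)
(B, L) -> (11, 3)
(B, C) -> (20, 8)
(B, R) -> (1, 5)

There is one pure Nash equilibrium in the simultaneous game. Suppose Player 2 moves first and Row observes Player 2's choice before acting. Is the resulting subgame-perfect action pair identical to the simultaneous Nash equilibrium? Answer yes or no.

Row best-responds to each possible Player 2 move:
- L → Row plays M (best of 17, 18, 11); Player 2 gets 10.
- C → Row plays B (best of 2, 6, 20); Player 2 gets 8.
- R → Row plays M (best of 1, 19, 1); Player 2 gets 7.
Player 2's induced payoffs are 10, 8, 7, so Player 2 commits to L. Subgame-perfect outcome: (M, L) with payoffs (18, 10).
Under simultaneous play:
Row's best replies: L→M; C→B; R→M.
Player 2's best replies: T→C; M→C; B→C.
Only (B, C) has each player best-responding; Nash payoffs (20, 8).
Sequential outcome (M, L) differs from the Nash profile (B, C).

no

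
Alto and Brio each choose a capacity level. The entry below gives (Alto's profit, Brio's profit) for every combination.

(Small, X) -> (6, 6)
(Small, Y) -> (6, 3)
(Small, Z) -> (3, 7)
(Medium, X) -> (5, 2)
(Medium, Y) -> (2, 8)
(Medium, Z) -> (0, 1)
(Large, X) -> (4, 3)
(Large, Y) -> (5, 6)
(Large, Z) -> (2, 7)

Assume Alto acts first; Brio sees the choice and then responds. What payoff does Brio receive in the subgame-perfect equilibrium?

Backward induction with Alto moving first.
- Small: BR = Z, leader payoff 3.
- Medium: BR = Y, leader payoff 2.
- Large: BR = Z, leader payoff 2.
Alto's induced payoffs are 3, 2, 2, so Alto commits to Small. Subgame-perfect outcome: (Small, Z) with payoffs (3, 7).

7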